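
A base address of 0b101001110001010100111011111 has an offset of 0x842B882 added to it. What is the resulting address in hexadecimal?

0xD7B6261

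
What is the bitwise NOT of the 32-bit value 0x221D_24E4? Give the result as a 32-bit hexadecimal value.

Each hex digit d becomes F−d:
  2→D, 2→D, 1→E, D→2, 2→D, 4→B, E→1, 4→B

0xDDE2DB1B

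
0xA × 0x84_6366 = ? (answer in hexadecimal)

Multiply each base-16 digit by 10, carrying:
  6×10 = 60 → write C carry 3
  6×10+3 = 63 → write F carry 3
  3×10+3 = 33 → write 1 carry 2
  6×10+2 = 62 → write E carry 3
  4×10+3 = 43 → write B carry 2
  8×10+2 = 82 → write 2 carry 5
  remaining carry: 5

0x52BE1FC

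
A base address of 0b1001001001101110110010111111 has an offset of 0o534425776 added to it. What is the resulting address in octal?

0o1646214275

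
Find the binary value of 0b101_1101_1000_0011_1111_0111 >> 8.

0b101110110000011

Right shift by 8: drop the 8 least-significant bits.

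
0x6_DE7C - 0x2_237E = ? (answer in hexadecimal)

0x4BAFE

Subtract column by column in base 16:
  C-E → E (borrow)
  7-7-1 → F (borrow)
  E-3-1 → A
  D-2 → B
  6-2 → 4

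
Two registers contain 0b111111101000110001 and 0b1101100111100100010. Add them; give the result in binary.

Add column by column in base 2, right to left:
  1+0 = 1
  0+1 = 1
  0+0 = 0
  0+0 = 0
  1+0 = 1
  1+1 = 0 carry 1
  0+0+1 = 1
  0+0 = 0
  0+1 = 1
  1+1 = 0 carry 1
  0+1+1 = 0 carry 1
  1+1+1 = 1 carry 1
  1+0+1 = 0 carry 1
  1+0+1 = 0 carry 1
  1+1+1 = 1 carry 1
  1+1+1 = 1 carry 1
  1+0+1 = 0 carry 1
  1+1+1 = 1 carry 1
  0+1+1 = 0 carry 1
  final carry 1

0b10101100100101010011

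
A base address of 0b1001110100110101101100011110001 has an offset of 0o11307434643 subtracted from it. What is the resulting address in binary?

0b11011111001001111101001110

0o11307434643 = 0b1001011000111100011100110100011 in binary.
Subtract column by column in base 2:
  1-1 → 0
  0-1 → 1 (borrow)
  0-0-1 → 1 (borrow)
  0-0-1 → 1 (borrow)
  1-0-1 → 0
  1-1 → 0
  1-0 → 1
  1-1 → 0
  0-1 → 1 (borrow)
  0-0-1 → 1 (borrow)
  0-0-1 → 1 (borrow)
  1-1-1 → 1 (borrow)
  1-1-1 → 1 (borrow)
  0-1-1 → 0 (borrow)
  1-0-1 → 0
  1-0 → 1
  0-0 → 0
  1-1 → 0
  0-1 → 1 (borrow)
  1-1-1 → 1 (borrow)
  1-1-1 → 1 (borrow)
  0-0-1 → 1 (borrow)
  0-0-1 → 1 (borrow)
  1-0-1 → 0
  0-1 → 1 (borrow)
  1-1-1 → 1 (borrow)
  1-0-1 → 0
  1-1 → 0
  0-0 → 0
  0-0 → 0
  1-1 → 0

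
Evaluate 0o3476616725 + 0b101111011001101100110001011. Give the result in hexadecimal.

0o3476616725 = 0x1cfb1dd5 in hexadecimal.
0b101111011001101100110001011 = 0x5ecd98b in hexadecimal.
Add column by column in base 16, right to left:
  5+b = 0 carry 1
  d+8+1 = 6 carry 1
  d+9+1 = 7 carry 1
  1+d+1 = f
  b+c = 7 carry 1
  f+e+1 = e carry 1
  c+5+1 = 2 carry 1
  1+0+1 = 2

0x22e7f760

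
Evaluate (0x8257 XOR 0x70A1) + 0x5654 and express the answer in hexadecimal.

0x1494A

First 0x8257 XOR 0x70A1 = 0xF2F6.
Add column by column in base 16, right to left:
  6+4 = A
  F+5 = 4 carry 1
  2+6+1 = 9
  F+5 = 4 carry 1
  final carry 1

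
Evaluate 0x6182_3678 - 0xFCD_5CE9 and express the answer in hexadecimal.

Subtract column by column in base 16:
  8-9 → F (borrow)
  7-E-1 → 8 (borrow)
  6-C-1 → 9 (borrow)
  3-5-1 → D (borrow)
  2-D-1 → 4 (borrow)
  8-C-1 → B (borrow)
  1-F-1 → 1 (borrow)
  6-0-1 → 5

0x51B4D98F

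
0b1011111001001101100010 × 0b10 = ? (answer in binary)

Multiply each base-2 digit by 2, carrying:
  0×2 = 0 → write 0
  1×2 = 2 → write 0 carry 1
  0×2+1 = 1 → write 1
  0×2 = 0 → write 0
  0×2 = 0 → write 0
  1×2 = 2 → write 0 carry 1
  1×2+1 = 3 → write 1 carry 1
  0×2+1 = 1 → write 1
  1×2 = 2 → write 0 carry 1
  1×2+1 = 3 → write 1 carry 1
  0×2+1 = 1 → write 1
  0×2 = 0 → write 0
  1×2 = 2 → write 0 carry 1
  0×2+1 = 1 → write 1
  0×2 = 0 → write 0
  1×2 = 2 → write 0 carry 1
  1×2+1 = 3 → write 1 carry 1
  1×2+1 = 3 → write 1 carry 1
  1×2+1 = 3 → write 1 carry 1
  1×2+1 = 3 → write 1 carry 1
  0×2+1 = 1 → write 1
  1×2 = 2 → write 0 carry 1
  remaining carry: 1

0b10111110010011011000100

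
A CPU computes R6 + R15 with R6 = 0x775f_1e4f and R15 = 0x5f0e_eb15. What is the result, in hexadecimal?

Add column by column in base 16, right to left:
  f+5 = 4 carry 1
  4+1+1 = 6
  e+b = 9 carry 1
  1+e+1 = 0 carry 1
  f+e+1 = e carry 1
  5+0+1 = 6
  7+f = 6 carry 1
  7+5+1 = d

0xd66e0964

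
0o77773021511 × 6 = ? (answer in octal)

0o577742151666

Multiply each base-8 digit by 6, carrying:
  1×6 = 6 → write 6
  1×6 = 6 → write 6
  5×6 = 30 → write 6 carry 3
  1×6+3 = 9 → write 1 carry 1
  2×6+1 = 13 → write 5 carry 1
  0×6+1 = 1 → write 1
  3×6 = 18 → write 2 carry 2
  7×6+2 = 44 → write 4 carry 5
  7×6+5 = 47 → write 7 carry 5
  7×6+5 = 47 → write 7 carry 5
  7×6+5 = 47 → write 7 carry 5
  remaining carry: 5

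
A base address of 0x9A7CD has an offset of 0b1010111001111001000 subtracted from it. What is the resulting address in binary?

0b1000011010000000101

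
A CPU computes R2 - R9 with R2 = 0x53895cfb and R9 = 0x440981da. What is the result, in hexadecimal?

Subtract column by column in base 16:
  b-a → 1
  f-d → 2
  c-1 → b
  5-8 → d (borrow)
  9-9-1 → f (borrow)
  8-0-1 → 7
  3-4 → f (borrow)
  5-4-1 → 0

0xf7fdb21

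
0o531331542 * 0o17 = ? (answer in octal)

0o12075301276

Multiply each base-8 digit by 15, carrying:
  2×15 = 30 → write 6 carry 3
  4×15+3 = 63 → write 7 carry 7
  5×15+7 = 82 → write 2 carry 10
  1×15+10 = 25 → write 1 carry 3
  3×15+3 = 48 → write 0 carry 6
  3×15+6 = 51 → write 3 carry 6
  1×15+6 = 21 → write 5 carry 2
  3×15+2 = 47 → write 7 carry 5
  5×15+5 = 80 → write 0 carry 10
  remaining carry: 12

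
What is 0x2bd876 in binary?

Expand each hex digit to 4 bits: 2=0010 b=1011 d=1101 8=1000 7=0111 6=0110.

0b1010111101100001110110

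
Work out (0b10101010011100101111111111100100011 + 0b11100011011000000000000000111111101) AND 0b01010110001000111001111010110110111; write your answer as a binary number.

0b100000000110000000000100100000

Add column by column in base 2, right to left:
  1+1 = 0 carry 1
  1+0+1 = 0 carry 1
  0+1+1 = 0 carry 1
  0+1+1 = 0 carry 1
  0+1+1 = 0 carry 1
  1+1+1 = 1 carry 1
  0+1+1 = 0 carry 1
  0+1+1 = 0 carry 1
  1+1+1 = 1 carry 1
  1+0+1 = 0 carry 1
  1+0+1 = 0 carry 1
  1+0+1 = 0 carry 1
  1+0+1 = 0 carry 1
  1+0+1 = 0 carry 1
  1+0+1 = 0 carry 1
  1+0+1 = 0 carry 1
  1+0+1 = 0 carry 1
  1+0+1 = 0 carry 1
  1+0+1 = 0 carry 1
  0+0+1 = 1
  1+0 = 1
  0+0 = 0
  0+0 = 0
  1+0 = 1
  1+1 = 0 carry 1
  1+1+1 = 1 carry 1
  0+0+1 = 1
  0+1 = 1
  1+1 = 0 carry 1
  0+0+1 = 1
  1+0 = 1
  0+0 = 0
  1+1 = 0 carry 1
  0+1+1 = 0 carry 1
  1+1+1 = 1 carry 1
  final carry 1
Sum = 0b110001101110100110000000000100100000; now AND with 0b01010110001000111001111010110110111:
  110001101110100110000000000100100000
& 001010110001000111001111010110110111
= 000000100000000110000000000100100000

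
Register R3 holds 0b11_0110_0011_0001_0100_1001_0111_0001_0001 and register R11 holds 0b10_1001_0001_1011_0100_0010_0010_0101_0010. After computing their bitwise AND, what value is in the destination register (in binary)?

0b1000000001000101000000001000010000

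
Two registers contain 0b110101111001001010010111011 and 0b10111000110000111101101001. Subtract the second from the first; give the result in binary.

Subtract column by column in base 2:
  1-1 → 0
  1-0 → 1
  0-0 → 0
  1-1 → 0
  1-0 → 1
  1-1 → 0
  0-1 → 1 (borrow)
  1-0-1 → 0
  0-1 → 1 (borrow)
  0-1-1 → 0 (borrow)
  1-1-1 → 1 (borrow)
  0-1-1 → 0 (borrow)
  1-0-1 → 0
  0-0 → 0
  0-0 → 0
  1-0 → 1
  0-1 → 1 (borrow)
  0-1-1 → 0 (borrow)
  1-0-1 → 0
  1-0 → 1
  1-0 → 1
  1-1 → 0
  0-1 → 1 (borrow)
  1-1-1 → 1 (borrow)
  0-0-1 → 1 (borrow)
  1-1-1 → 1 (borrow)
  1-0-1 → 0

0b11110110011000010101010010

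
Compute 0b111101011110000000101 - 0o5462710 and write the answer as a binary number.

0o5462710 = 0b101100110010111001000 in binary.
Subtract column by column in base 2:
  1-0 → 1
  0-0 → 0
  1-0 → 1
  0-1 → 1 (borrow)
  0-0-1 → 1 (borrow)
  0-0-1 → 1 (borrow)
  0-1-1 → 0 (borrow)
  0-1-1 → 0 (borrow)
  0-1-1 → 0 (borrow)
  0-0-1 → 1 (borrow)
  1-1-1 → 1 (borrow)
  1-0-1 → 0
  1-0 → 1
  1-1 → 0
  0-1 → 1 (borrow)
  1-0-1 → 0
  0-0 → 0
  1-1 → 0
  1-1 → 0
  1-0 → 1
  1-1 → 0

0b10000101011000111101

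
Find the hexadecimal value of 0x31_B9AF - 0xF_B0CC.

0x2208E3

Subtract column by column in base 16:
  F-C → 3
  A-C → E (borrow)
  9-0-1 → 8
  B-B → 0
  1-F → 2 (borrow)
  3-0-1 → 2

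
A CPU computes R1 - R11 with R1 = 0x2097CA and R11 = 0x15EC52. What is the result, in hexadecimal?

0xAAB78

Subtract column by column in base 16:
  A-2 → 8
  C-5 → 7
  7-C → B (borrow)
  9-E-1 → A (borrow)
  0-5-1 → A (borrow)
  2-1-1 → 0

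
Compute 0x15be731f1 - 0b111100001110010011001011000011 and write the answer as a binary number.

0b100011111101011011111111100101110

0x15be731f1 = 0b101011011111001110011000111110001 in binary.
Subtract column by column in base 2:
  1-1 → 0
  0-1 → 1 (borrow)
  0-0-1 → 1 (borrow)
  0-0-1 → 1 (borrow)
  1-0-1 → 0
  1-0 → 1
  1-1 → 0
  1-1 → 0
  1-0 → 1
  0-1 → 1 (borrow)
  0-0-1 → 1 (borrow)
  0-0-1 → 1 (borrow)
  1-1-1 → 1 (borrow)
  1-1-1 → 1 (borrow)
  0-0-1 → 1 (borrow)
  0-0-1 → 1 (borrow)
  1-1-1 → 1 (borrow)
  1-0-1 → 0
  1-0 → 1
  0-1 → 1 (borrow)
  0-1-1 → 0 (borrow)
  1-1-1 → 1 (borrow)
  1-0-1 → 0
  1-0 → 1
  1-0 → 1
  1-0 → 1
  0-1 → 1 (borrow)
  1-1-1 → 1 (borrow)
  1-1-1 → 1 (borrow)
  0-1-1 → 0 (borrow)
  1-0-1 → 0
  0-0 → 0
  1-0 → 1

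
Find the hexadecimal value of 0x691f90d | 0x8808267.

0xe91fb6f

OR each hex digit independently (no carries):
  6|8=e, 9|8=9, 1|0=1, f|8=f, 9|2=b, 0|6=6, d|7=f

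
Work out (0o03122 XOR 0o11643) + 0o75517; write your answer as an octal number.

0o110500

First 0o03122 XOR 0o11643 = 0o12761.
Add column by column in base 8, right to left:
  1+7 = 0 carry 1
  6+1+1 = 0 carry 1
  7+5+1 = 5 carry 1
  2+5+1 = 0 carry 1
  1+7+1 = 1 carry 1
  final carry 1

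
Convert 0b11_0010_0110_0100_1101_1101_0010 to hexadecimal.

Group the bits into nibbles: 0011 0010 0110 0100 1101 1101 0010 → 3264dd2.

0x3264dd2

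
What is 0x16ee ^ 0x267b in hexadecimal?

0x3095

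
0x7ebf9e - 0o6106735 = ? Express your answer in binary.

0b11001100011000111000001

0x7ebf9e = 0b11111101011111110011110 in binary.
0o6106735 = 0b110001000110111011101 in binary.
Subtract column by column in base 2:
  0-1 → 1 (borrow)
  1-0-1 → 0
  1-1 → 0
  1-1 → 0
  1-1 → 0
  0-0 → 0
  0-1 → 1 (borrow)
  1-1-1 → 1 (borrow)
  1-1-1 → 1 (borrow)
  1-0-1 → 0
  1-1 → 0
  1-1 → 0
  1-0 → 1
  1-0 → 1
  0-0 → 0
  1-1 → 0
  0-0 → 0
  1-0 → 1
  1-0 → 1
  1-1 → 0
  1-1 → 0
  1-0 → 1
  1-0 → 1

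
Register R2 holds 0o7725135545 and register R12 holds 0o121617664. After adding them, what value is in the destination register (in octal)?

Add column by column in base 8, right to left:
  5+4 = 1 carry 1
  4+6+1 = 3 carry 1
  5+6+1 = 4 carry 1
  5+7+1 = 5 carry 1
  3+1+1 = 5
  1+6 = 7
  5+1 = 6
  2+2 = 4
  7+1 = 0 carry 1
  7+0+1 = 0 carry 1
  final carry 1

0o10046755431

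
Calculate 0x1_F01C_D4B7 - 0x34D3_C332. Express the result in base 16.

Subtract column by column in base 16:
  7-2 → 5
  B-3 → 8
  4-3 → 1
  D-C → 1
  C-3 → 9
  1-D → 4 (borrow)
  0-4-1 → B (borrow)
  F-3-1 → B
  1-0 → 1

0x1BB491185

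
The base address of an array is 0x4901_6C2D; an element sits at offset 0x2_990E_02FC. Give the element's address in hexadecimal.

Add column by column in base 16, right to left:
  D+C = 9 carry 1
  2+F+1 = 2 carry 1
  C+2+1 = F
  6+0 = 6
  1+E = F
  0+0 = 0
  9+9 = 2 carry 1
  4+9+1 = E
  0+2 = 2

0x2E20F6F29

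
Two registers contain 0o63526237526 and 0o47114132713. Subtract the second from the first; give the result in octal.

0o14412104613

Subtract column by column in base 8:
  6-3 → 3
  2-1 → 1
  5-7 → 6 (borrow)
  7-2-1 → 4
  3-3 → 0
  2-1 → 1
  6-4 → 2
  2-1 → 1
  5-1 → 4
  3-7 → 4 (borrow)
  6-4-1 → 1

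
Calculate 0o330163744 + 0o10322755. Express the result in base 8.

Add column by column in base 8, right to left:
  4+5 = 1 carry 1
  4+5+1 = 2 carry 1
  7+7+1 = 7 carry 1
  3+2+1 = 6
  6+2 = 0 carry 1
  1+3+1 = 5
  0+0 = 0
  3+1 = 4
  3+0 = 3

0o340506721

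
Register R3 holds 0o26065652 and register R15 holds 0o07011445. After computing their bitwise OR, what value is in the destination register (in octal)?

0o27075657

OR each oct digit independently (no carries):
  2|0=2, 6|7=7, 0|0=0, 6|1=7, 5|1=5, 6|4=6, 5|4=5, 2|5=7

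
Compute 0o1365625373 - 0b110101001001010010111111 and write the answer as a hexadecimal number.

0o1365625373 = 0xBD72AFB in hexadecimal.
0b110101001001010010111111 = 0xD494BF in hexadecimal.
Subtract column by column in base 16:
  B-F → C (borrow)
  F-B-1 → 3
  A-4 → 6
  2-9 → 9 (borrow)
  7-4-1 → 2
  D-D → 0
  B-0 → B

0xB02963C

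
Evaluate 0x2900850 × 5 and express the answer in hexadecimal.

0xcd02990

Multiply each base-16 digit by 5, carrying:
  0×5 = 0 → write 0
  5×5 = 25 → write 9 carry 1
  8×5+1 = 41 → write 9 carry 2
  0×5+2 = 2 → write 2
  0×5 = 0 → write 0
  9×5 = 45 → write d carry 2
  2×5+2 = 12 → write c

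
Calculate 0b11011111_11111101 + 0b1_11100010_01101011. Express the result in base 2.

0b101100001001101000

Add column by column in base 2, right to left:
  1+1 = 0 carry 1
  0+1+1 = 0 carry 1
  1+0+1 = 0 carry 1
  1+1+1 = 1 carry 1
  1+0+1 = 0 carry 1
  1+1+1 = 1 carry 1
  1+1+1 = 1 carry 1
  1+0+1 = 0 carry 1
  1+0+1 = 0 carry 1
  1+1+1 = 1 carry 1
  1+0+1 = 0 carry 1
  1+0+1 = 0 carry 1
  1+0+1 = 0 carry 1
  0+1+1 = 0 carry 1
  1+1+1 = 1 carry 1
  1+1+1 = 1 carry 1
  0+1+1 = 0 carry 1
  final carry 1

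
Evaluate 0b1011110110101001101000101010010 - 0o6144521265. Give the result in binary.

0o6144521265 = 0b110001100100101010001010110101 in binary.
Subtract column by column in base 2:
  0-1 → 1 (borrow)
  1-0-1 → 0
  0-1 → 1 (borrow)
  0-0-1 → 1 (borrow)
  1-1-1 → 1 (borrow)
  0-1-1 → 0 (borrow)
  1-0-1 → 0
  0-1 → 1 (borrow)
  1-0-1 → 0
  0-1 → 1 (borrow)
  0-0-1 → 1 (borrow)
  0-0-1 → 1 (borrow)
  1-0-1 → 0
  0-1 → 1 (borrow)
  1-0-1 → 0
  1-1 → 0
  0-0 → 0
  0-1 → 1 (borrow)
  1-0-1 → 0
  0-0 → 0
  1-1 → 0
  0-0 → 0
  1-0 → 1
  1-1 → 0
  0-1 → 1 (borrow)
  1-0-1 → 0
  1-0 → 1
  1-0 → 1
  1-1 → 0
  0-1 → 1 (borrow)
  1-0-1 → 0

0b101101010000100010111010011101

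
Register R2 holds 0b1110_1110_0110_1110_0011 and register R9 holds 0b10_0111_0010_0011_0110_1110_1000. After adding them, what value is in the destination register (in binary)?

0b10100000010001110111001011

Add column by column in base 2, right to left:
  1+0 = 1
  1+0 = 1
  0+0 = 0
  0+1 = 1
  0+0 = 0
  1+1 = 0 carry 1
  1+1+1 = 1 carry 1
  1+1+1 = 1 carry 1
  0+0+1 = 1
  1+1 = 0 carry 1
  1+1+1 = 1 carry 1
  0+0+1 = 1
  0+1 = 1
  1+1 = 0 carry 1
  1+0+1 = 0 carry 1
  1+0+1 = 0 carry 1
  0+0+1 = 1
  1+1 = 0 carry 1
  1+0+1 = 0 carry 1
  1+0+1 = 0 carry 1
  0+1+1 = 0 carry 1
  0+1+1 = 0 carry 1
  0+1+1 = 0 carry 1
  0+0+1 = 1
  0+0 = 0
  0+1 = 1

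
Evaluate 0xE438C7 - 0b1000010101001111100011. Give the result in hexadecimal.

0b1000010101001111100011 = 0x2153E3 in hexadecimal.
Subtract column by column in base 16:
  7-3 → 4
  C-E → E (borrow)
  8-3-1 → 4
  3-5 → E (borrow)
  4-1-1 → 2
  E-2 → C

0xC2E4E4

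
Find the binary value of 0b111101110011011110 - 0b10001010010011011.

0b101100100001000011

Subtract column by column in base 2:
  0-1 → 1 (borrow)
  1-1-1 → 1 (borrow)
  1-0-1 → 0
  1-1 → 0
  1-1 → 0
  0-0 → 0
  1-0 → 1
  1-1 → 0
  0-0 → 0
  0-0 → 0
  1-1 → 0
  1-0 → 1
  1-1 → 0
  0-0 → 0
  1-0 → 1
  1-0 → 1
  1-1 → 0
  1-0 → 1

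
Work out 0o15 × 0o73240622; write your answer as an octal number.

0o1403052152

Multiply each base-8 digit by 13, carrying:
  2×13 = 26 → write 2 carry 3
  2×13+3 = 29 → write 5 carry 3
  6×13+3 = 81 → write 1 carry 10
  0×13+10 = 10 → write 2 carry 1
  4×13+1 = 53 → write 5 carry 6
  2×13+6 = 32 → write 0 carry 4
  3×13+4 = 43 → write 3 carry 5
  7×13+5 = 96 → write 0 carry 12
  remaining carry: 14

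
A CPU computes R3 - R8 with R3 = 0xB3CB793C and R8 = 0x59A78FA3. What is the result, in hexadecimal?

0x5A23E999

Subtract column by column in base 16:
  C-3 → 9
  3-A → 9 (borrow)
  9-F-1 → 9 (borrow)
  7-8-1 → E (borrow)
  B-7-1 → 3
  C-A → 2
  3-9 → A (borrow)
  B-5-1 → 5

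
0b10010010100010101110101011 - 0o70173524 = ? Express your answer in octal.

0o132232127

0b10010010100010101110101011 = 0o222425653 in octal.
Subtract column by column in base 8:
  3-4 → 7 (borrow)
  5-2-1 → 2
  6-5 → 1
  5-3 → 2
  2-7 → 3 (borrow)
  4-1-1 → 2
  2-0 → 2
  2-7 → 3 (borrow)
  2-0-1 → 1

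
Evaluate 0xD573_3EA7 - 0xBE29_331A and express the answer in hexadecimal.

0x174A0B8D

Subtract column by column in base 16:
  7-A → D (borrow)
  A-1-1 → 8
  E-3 → B
  3-3 → 0
  3-9 → A (borrow)
  7-2-1 → 4
  5-E → 7 (borrow)
  D-B-1 → 1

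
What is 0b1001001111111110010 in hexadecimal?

0x49FF2

Group the bits into nibbles: 0100 1001 1111 1111 0010 → 49FF2.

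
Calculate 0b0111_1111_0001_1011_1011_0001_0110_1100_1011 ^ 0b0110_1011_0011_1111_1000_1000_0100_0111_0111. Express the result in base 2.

XOR bit by bit (1 where the bits differ):
  011111110001101110110001011011001011
^ 011010110011111110001000010001110111
= 000101000010010000111001001010111100

0b000101000010010000111001001010111100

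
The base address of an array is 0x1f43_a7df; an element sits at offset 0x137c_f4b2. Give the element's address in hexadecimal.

Add column by column in base 16, right to left:
  f+2 = 1 carry 1
  d+b+1 = 9 carry 1
  7+4+1 = c
  a+f = 9 carry 1
  3+c+1 = 0 carry 1
  4+7+1 = c
  f+3 = 2 carry 1
  1+1+1 = 3

0x32c09c91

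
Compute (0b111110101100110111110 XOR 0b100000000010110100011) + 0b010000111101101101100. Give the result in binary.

0b101111101011110001001

First 0b111110101100110111110 XOR 0b100000000010110100011 = 0b011110101110000011101.
Add column by column in base 2, right to left:
  1+0 = 1
  0+0 = 0
  1+1 = 0 carry 1
  1+1+1 = 1 carry 1
  1+0+1 = 0 carry 1
  0+1+1 = 0 carry 1
  0+1+1 = 0 carry 1
  0+0+1 = 1
  0+1 = 1
  0+1 = 1
  1+0 = 1
  1+1 = 0 carry 1
  1+1+1 = 1 carry 1
  0+1+1 = 0 carry 1
  1+1+1 = 1 carry 1
  0+0+1 = 1
  1+0 = 1
  1+0 = 1
  1+0 = 1
  1+1 = 0 carry 1
  final carry 1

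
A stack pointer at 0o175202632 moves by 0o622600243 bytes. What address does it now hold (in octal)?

0o1020003075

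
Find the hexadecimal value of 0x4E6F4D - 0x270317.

0x276C36

Subtract column by column in base 16:
  D-7 → 6
  4-1 → 3
  F-3 → C
  6-0 → 6
  E-7 → 7
  4-2 → 2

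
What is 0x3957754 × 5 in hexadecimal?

Multiply each base-16 digit by 5, carrying:
  4×5 = 20 → write 4 carry 1
  5×5+1 = 26 → write A carry 1
  7×5+1 = 36 → write 4 carry 2
  7×5+2 = 37 → write 5 carry 2
  5×5+2 = 27 → write B carry 1
  9×5+1 = 46 → write E carry 2
  3×5+2 = 17 → write 1 carry 1
  remaining carry: 1

0x11EB54A4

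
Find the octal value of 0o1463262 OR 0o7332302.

OR each oct digit independently (no carries):
  1|7=7, 4|3=7, 6|3=7, 3|2=3, 2|3=3, 6|0=6, 2|2=2

0o7773362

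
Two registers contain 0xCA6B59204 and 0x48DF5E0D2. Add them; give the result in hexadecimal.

Add column by column in base 16, right to left:
  4+2 = 6
  0+D = D
  2+0 = 2
  9+E = 7 carry 1
  5+5+1 = B
  B+F = A carry 1
  6+D+1 = 4 carry 1
  A+8+1 = 3 carry 1
  C+4+1 = 1 carry 1
  final carry 1

0x1134AB72D6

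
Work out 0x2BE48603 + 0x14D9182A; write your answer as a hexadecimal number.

0x40BD9E2D

Add column by column in base 16, right to left:
  3+A = D
  0+2 = 2
  6+8 = E
  8+1 = 9
  4+9 = D
  E+D = B carry 1
  B+4+1 = 0 carry 1
  2+1+1 = 4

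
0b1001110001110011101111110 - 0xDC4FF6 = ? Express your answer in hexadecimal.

0x5C9788

0b1001110001110011101111110 = 0x138E77E in hexadecimal.
Subtract column by column in base 16:
  E-6 → 8
  7-F → 8 (borrow)
  7-F-1 → 7 (borrow)
  E-4-1 → 9
  8-C → C (borrow)
  3-D-1 → 5 (borrow)
  1-0-1 → 0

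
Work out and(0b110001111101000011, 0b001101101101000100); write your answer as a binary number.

0b000001101101000000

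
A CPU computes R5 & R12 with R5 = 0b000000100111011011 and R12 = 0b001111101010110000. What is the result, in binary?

0b000000100010010000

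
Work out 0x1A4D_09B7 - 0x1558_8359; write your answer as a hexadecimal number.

Subtract column by column in base 16:
  7-9 → E (borrow)
  B-5-1 → 5
  9-3 → 6
  0-8 → 8 (borrow)
  D-8-1 → 4
  4-5 → F (borrow)
  A-5-1 → 4
  1-1 → 0

0x4F4865E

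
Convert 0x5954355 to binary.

0b101100101010100001101010101

Expand each hex digit to 4 bits: 5=0101 9=1001 5=0101 4=0100 3=0011 5=0101 5=0101.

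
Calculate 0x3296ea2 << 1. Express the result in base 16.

0x652dd44

1 bits is not a whole number of base-16 digits; in binary: 11001010010110111010100010 << 1 = 110010100101101110101000100.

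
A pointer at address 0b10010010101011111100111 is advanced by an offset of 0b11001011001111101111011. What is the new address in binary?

0b101011101111011101100010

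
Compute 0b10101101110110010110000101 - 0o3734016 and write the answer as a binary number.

0o3734016 = 0b11111011100000001110 in binary.
Subtract column by column in base 2:
  1-0 → 1
  0-1 → 1 (borrow)
  1-1-1 → 1 (borrow)
  0-1-1 → 0 (borrow)
  0-0-1 → 1 (borrow)
  0-0-1 → 1 (borrow)
  0-0-1 → 1 (borrow)
  1-0-1 → 0
  1-0 → 1
  0-0 → 0
  1-0 → 1
  0-1 → 1 (borrow)
  0-1-1 → 0 (borrow)
  1-1-1 → 1 (borrow)
  1-0-1 → 0
  0-1 → 1 (borrow)
  1-1-1 → 1 (borrow)
  1-1-1 → 1 (borrow)
  1-1-1 → 1 (borrow)
  0-1-1 → 0 (borrow)
  1-0-1 → 0
  1-0 → 1
  0-0 → 0
  1-0 → 1
  0-0 → 0
  1-0 → 1

0b10101001111010110101110111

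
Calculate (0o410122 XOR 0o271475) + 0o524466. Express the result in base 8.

First 0o410122 XOR 0o271475 = 0o661557.
Add column by column in base 8, right to left:
  7+6 = 5 carry 1
  5+6+1 = 4 carry 1
  5+4+1 = 2 carry 1
  1+4+1 = 6
  6+2 = 0 carry 1
  6+5+1 = 4 carry 1
  final carry 1

0o1406245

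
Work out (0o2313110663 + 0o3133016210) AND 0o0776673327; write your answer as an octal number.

0o446023023

Add column by column in base 8, right to left:
  3+0 = 3
  6+1 = 7
  6+2 = 0 carry 1
  0+6+1 = 7
  1+1 = 2
  1+0 = 1
  3+3 = 6
  1+3 = 4
  3+1 = 4
  2+3 = 5
Sum = 0o5446127073; now AND with 0o0776673327:
  5&0=0, 4&7=4, 4&7=4, 6&6=6, 1&6=0, 2&7=2, 7&3=3, 0&3=0, 7&2=2, 3&7=3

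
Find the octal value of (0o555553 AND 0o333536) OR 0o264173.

0o375573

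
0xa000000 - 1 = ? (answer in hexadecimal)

0x9ffffff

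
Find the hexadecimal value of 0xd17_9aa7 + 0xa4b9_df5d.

Add column by column in base 16, right to left:
  7+d = 4 carry 1
  a+5+1 = 0 carry 1
  a+f+1 = a carry 1
  9+d+1 = 7 carry 1
  7+9+1 = 1 carry 1
  1+b+1 = d
  d+4 = 1 carry 1
  0+a+1 = b

0xb1d17a04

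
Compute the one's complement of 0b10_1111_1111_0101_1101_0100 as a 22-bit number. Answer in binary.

0b0100000000101000101011

Invert each bit: 1011111111010111010100 → 0100000000101000101011.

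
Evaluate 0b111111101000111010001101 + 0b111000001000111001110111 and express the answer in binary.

0b1110111110001110100000100

Add column by column in base 2, right to left:
  1+1 = 0 carry 1
  0+1+1 = 0 carry 1
  1+1+1 = 1 carry 1
  1+0+1 = 0 carry 1
  0+1+1 = 0 carry 1
  0+1+1 = 0 carry 1
  0+1+1 = 0 carry 1
  1+0+1 = 0 carry 1
  0+0+1 = 1
  1+1 = 0 carry 1
  1+1+1 = 1 carry 1
  1+1+1 = 1 carry 1
  0+0+1 = 1
  0+0 = 0
  0+0 = 0
  1+1 = 0 carry 1
  0+0+1 = 1
  1+0 = 1
  1+0 = 1
  1+0 = 1
  1+0 = 1
  1+1 = 0 carry 1
  1+1+1 = 1 carry 1
  1+1+1 = 1 carry 1
  final carry 1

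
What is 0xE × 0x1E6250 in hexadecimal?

0x1A96060

Multiply each base-16 digit by 14, carrying:
  0×14 = 0 → write 0
  5×14 = 70 → write 6 carry 4
  2×14+4 = 32 → write 0 carry 2
  6×14+2 = 86 → write 6 carry 5
  E×14+5 = 201 → write 9 carry 12
  1×14+12 = 26 → write A carry 1
  remaining carry: 1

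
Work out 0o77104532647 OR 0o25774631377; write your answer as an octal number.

0o77774733777

OR each oct digit independently (no carries):
  7|2=7, 7|5=7, 1|7=7, 0|7=7, 4|4=4, 5|6=7, 3|3=3, 2|1=3, 6|3=7, 4|7=7, 7|7=7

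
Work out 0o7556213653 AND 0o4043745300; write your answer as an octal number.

0o4042201200

AND each oct digit independently (no carries):
  7&4=4, 5&0=0, 5&4=4, 6&3=2, 2&7=2, 1&4=0, 3&5=1, 6&3=2, 5&0=0, 3&0=0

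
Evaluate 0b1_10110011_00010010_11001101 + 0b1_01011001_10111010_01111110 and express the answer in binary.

Add column by column in base 2, right to left:
  1+0 = 1
  0+1 = 1
  1+1 = 0 carry 1
  1+1+1 = 1 carry 1
  0+1+1 = 0 carry 1
  0+1+1 = 0 carry 1
  1+1+1 = 1 carry 1
  1+0+1 = 0 carry 1
  0+0+1 = 1
  1+1 = 0 carry 1
  0+0+1 = 1
  0+1 = 1
  1+1 = 0 carry 1
  0+1+1 = 0 carry 1
  0+0+1 = 1
  0+1 = 1
  1+1 = 0 carry 1
  1+0+1 = 0 carry 1
  0+0+1 = 1
  0+1 = 1
  1+1 = 0 carry 1
  1+0+1 = 0 carry 1
  0+1+1 = 0 carry 1
  1+0+1 = 0 carry 1
  1+1+1 = 1 carry 1
  final carry 1

0b11000011001100110101001011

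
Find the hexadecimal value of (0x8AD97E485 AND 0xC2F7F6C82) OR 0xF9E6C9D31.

0xFBF7FFDB1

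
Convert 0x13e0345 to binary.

0b1001111100000001101000101

Expand each hex digit to 4 bits: 1=0001 3=0011 e=1110 0=0000 3=0011 4=0100 5=0101.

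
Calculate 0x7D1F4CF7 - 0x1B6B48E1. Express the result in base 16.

0x61B40416

Subtract column by column in base 16:
  7-1 → 6
  F-E → 1
  C-8 → 4
  4-4 → 0
  F-B → 4
  1-6 → B (borrow)
  D-B-1 → 1
  7-1 → 6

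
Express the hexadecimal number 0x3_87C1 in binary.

0b111000011111000001

Expand each hex digit to 4 bits: 3=0011 8=1000 7=0111 C=1100 1=0001.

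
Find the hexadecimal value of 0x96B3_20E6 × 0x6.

0x38832C564

Multiply each base-16 digit by 6, carrying:
  6×6 = 36 → write 4 carry 2
  E×6+2 = 86 → write 6 carry 5
  0×6+5 = 5 → write 5
  2×6 = 12 → write C
  3×6 = 18 → write 2 carry 1
  B×6+1 = 67 → write 3 carry 4
  6×6+4 = 40 → write 8 carry 2
  9×6+2 = 56 → write 8 carry 3
  remaining carry: 3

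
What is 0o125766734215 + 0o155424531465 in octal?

Add column by column in base 8, right to left:
  5+5 = 2 carry 1
  1+6+1 = 0 carry 1
  2+4+1 = 7
  4+1 = 5
  3+3 = 6
  7+5 = 4 carry 1
  6+4+1 = 3 carry 1
  6+2+1 = 1 carry 1
  7+4+1 = 4 carry 1
  5+5+1 = 3 carry 1
  2+5+1 = 0 carry 1
  1+1+1 = 3

0o303413465702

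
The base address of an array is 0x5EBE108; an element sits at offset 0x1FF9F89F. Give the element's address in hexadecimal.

Add column by column in base 16, right to left:
  8+F = 7 carry 1
  0+9+1 = A
  1+8 = 9
  E+F = D carry 1
  B+9+1 = 5 carry 1
  E+F+1 = E carry 1
  5+F+1 = 5 carry 1
  0+1+1 = 2

0x25E5D9A7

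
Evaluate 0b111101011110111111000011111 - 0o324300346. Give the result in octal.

0b111101011110111111000011111 = 0o753677037 in octal.
Subtract column by column in base 8:
  7-6 → 1
  3-4 → 7 (borrow)
  0-3-1 → 4 (borrow)
  7-0-1 → 6
  7-0 → 7
  6-3 → 3
  3-4 → 7 (borrow)
  5-2-1 → 2
  7-3 → 4

0o427376471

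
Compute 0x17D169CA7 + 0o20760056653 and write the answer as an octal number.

0o100465575122

0x17D169CA7 = 0o57505516247 in octal.
Add column by column in base 8, right to left:
  7+3 = 2 carry 1
  4+5+1 = 2 carry 1
  2+6+1 = 1 carry 1
  6+6+1 = 5 carry 1
  1+5+1 = 7
  5+0 = 5
  5+0 = 5
  0+6 = 6
  5+7 = 4 carry 1
  7+0+1 = 0 carry 1
  5+2+1 = 0 carry 1
  final carry 1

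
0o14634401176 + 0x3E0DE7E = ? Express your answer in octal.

0o15224560374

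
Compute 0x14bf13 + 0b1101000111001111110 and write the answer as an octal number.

0o6646621

0x14bf13 = 0o5137423 in octal.
0b1101000111001111110 = 0o1507176 in octal.
Add column by column in base 8, right to left:
  3+6 = 1 carry 1
  2+7+1 = 2 carry 1
  4+1+1 = 6
  7+7 = 6 carry 1
  3+0+1 = 4
  1+5 = 6
  5+1 = 6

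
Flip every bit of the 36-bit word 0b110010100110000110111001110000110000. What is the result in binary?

0b001101011001111001000110001111001111

Invert each bit: 110010100110000110111001110000110000 → 001101011001111001000110001111001111.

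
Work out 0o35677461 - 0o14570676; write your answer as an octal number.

Subtract column by column in base 8:
  1-6 → 3 (borrow)
  6-7-1 → 6 (borrow)
  4-6-1 → 5 (borrow)
  7-0-1 → 6
  7-7 → 0
  6-5 → 1
  5-4 → 1
  3-1 → 2

0o21106563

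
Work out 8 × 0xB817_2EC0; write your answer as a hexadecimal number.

Multiply each base-16 digit by 8, carrying:
  0×8 = 0 → write 0
  C×8 = 96 → write 0 carry 6
  E×8+6 = 118 → write 6 carry 7
  2×8+7 = 23 → write 7 carry 1
  7×8+1 = 57 → write 9 carry 3
  1×8+3 = 11 → write B
  8×8 = 64 → write 0 carry 4
  B×8+4 = 92 → write C carry 5
  remaining carry: 5

0x5C0B97600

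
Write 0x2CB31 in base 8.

Expand each hex digit to 4 bits: 2=0010 C=1100 B=1011 3=0011 1=0001.
Group the bits in threes: 101 100 101 100 110 001 → 545461.

0o545461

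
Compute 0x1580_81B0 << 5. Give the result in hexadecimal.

5 bits is not a whole number of base-16 digits; in binary: 10101100000001000000110110000 << 5 = 1010110000000100000011011000000000.

0x2B0103600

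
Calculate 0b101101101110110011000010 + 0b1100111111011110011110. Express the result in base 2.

Add column by column in base 2, right to left:
  0+0 = 0
  1+1 = 0 carry 1
  0+1+1 = 0 carry 1
  0+1+1 = 0 carry 1
  0+1+1 = 0 carry 1
  0+0+1 = 1
  1+0 = 1
  1+1 = 0 carry 1
  0+1+1 = 0 carry 1
  0+1+1 = 0 carry 1
  1+1+1 = 1 carry 1
  1+0+1 = 0 carry 1
  0+1+1 = 0 carry 1
  1+1+1 = 1 carry 1
  1+1+1 = 1 carry 1
  1+1+1 = 1 carry 1
  0+1+1 = 0 carry 1
  1+1+1 = 1 carry 1
  1+0+1 = 0 carry 1
  0+0+1 = 1
  1+1 = 0 carry 1
  1+1+1 = 1 carry 1
  0+0+1 = 1
  1+0 = 1

0b111010101110010001100000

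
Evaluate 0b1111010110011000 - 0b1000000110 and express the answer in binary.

0b1111001110010010

Subtract column by column in base 2:
  0-0 → 0
  0-1 → 1 (borrow)
  0-1-1 → 0 (borrow)
  1-0-1 → 0
  1-0 → 1
  0-0 → 0
  0-0 → 0
  1-0 → 1
  1-0 → 1
  0-1 → 1 (borrow)
  1-0-1 → 0
  0-0 → 0
  1-0 → 1
  1-0 → 1
  1-0 → 1
  1-0 → 1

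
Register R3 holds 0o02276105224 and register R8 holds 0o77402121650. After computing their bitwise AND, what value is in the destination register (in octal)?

0o02002101200

AND each oct digit independently (no carries):
  0&7=0, 2&7=2, 2&4=0, 7&0=0, 6&2=2, 1&1=1, 0&2=0, 5&1=1, 2&6=2, 2&5=0, 4&0=0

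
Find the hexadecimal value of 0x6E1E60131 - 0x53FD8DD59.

0x1A20D23D8

Subtract column by column in base 16:
  1-9 → 8 (borrow)
  3-5-1 → D (borrow)
  1-D-1 → 3 (borrow)
  0-D-1 → 2 (borrow)
  6-8-1 → D (borrow)
  E-D-1 → 0
  1-F → 2 (borrow)
  E-3-1 → A
  6-5 → 1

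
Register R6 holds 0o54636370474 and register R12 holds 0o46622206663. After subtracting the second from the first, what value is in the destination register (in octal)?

Subtract column by column in base 8:
  4-3 → 1
  7-6 → 1
  4-6 → 6 (borrow)
  0-6-1 → 1 (borrow)
  7-0-1 → 6
  3-2 → 1
  6-2 → 4
  3-2 → 1
  6-6 → 0
  4-6 → 6 (borrow)
  5-4-1 → 0

0o6014161611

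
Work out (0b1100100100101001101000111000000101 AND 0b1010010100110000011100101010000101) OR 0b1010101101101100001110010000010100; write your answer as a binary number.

0b1100100100101001101000111000000101 AND 0b1010010100110000011100101010000101 = 0b1000000100100000001000101000000101.
Then OR with 0b1010101101101100001110010000010100.

0b1010101101101100001110111000010101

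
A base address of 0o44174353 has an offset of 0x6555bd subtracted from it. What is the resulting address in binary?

0b1010111010001100101110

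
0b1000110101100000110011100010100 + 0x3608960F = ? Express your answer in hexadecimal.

0x7CB8FD23

0b1000110101100000110011100010100 = 0x46B06714 in hexadecimal.
Add column by column in base 16, right to left:
  4+F = 3 carry 1
  1+0+1 = 2
  7+6 = D
  6+9 = F
  0+8 = 8
  B+0 = B
  6+6 = C
  4+3 = 7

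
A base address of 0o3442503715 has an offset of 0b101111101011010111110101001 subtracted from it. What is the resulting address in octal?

0o2645154044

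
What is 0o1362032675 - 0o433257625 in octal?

Subtract column by column in base 8:
  5-5 → 0
  7-2 → 5
  6-6 → 0
  2-7 → 3 (borrow)
  3-5-1 → 5 (borrow)
  0-2-1 → 5 (borrow)
  2-3-1 → 6 (borrow)
  6-3-1 → 2
  3-4 → 7 (borrow)
  1-0-1 → 0

0o726553050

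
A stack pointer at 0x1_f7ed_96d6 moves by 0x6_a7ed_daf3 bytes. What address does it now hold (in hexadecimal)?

Add column by column in base 16, right to left:
  6+3 = 9
  d+f = c carry 1
  6+a+1 = 1 carry 1
  9+d+1 = 7 carry 1
  d+d+1 = b carry 1
  e+e+1 = d carry 1
  7+7+1 = f
  f+a = 9 carry 1
  1+6+1 = 8

0x89fdb71c9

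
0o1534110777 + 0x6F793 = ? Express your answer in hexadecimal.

0o1534110777 = 0xD7091FF in hexadecimal.
Add column by column in base 16, right to left:
  F+3 = 2 carry 1
  F+9+1 = 9 carry 1
  1+7+1 = 9
  9+F = 8 carry 1
  0+6+1 = 7
  7+0 = 7
  D+0 = D

0xD778992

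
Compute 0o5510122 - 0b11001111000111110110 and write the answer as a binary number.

0b10011001111001011100

0o5510122 = 0b101101001000001010010 in binary.
Subtract column by column in base 2:
  0-0 → 0
  1-1 → 0
  0-1 → 1 (borrow)
  0-0-1 → 1 (borrow)
  1-1-1 → 1 (borrow)
  0-1-1 → 0 (borrow)
  1-1-1 → 1 (borrow)
  0-1-1 → 0 (borrow)
  0-1-1 → 0 (borrow)
  0-0-1 → 1 (borrow)
  0-0-1 → 1 (borrow)
  0-0-1 → 1 (borrow)
  1-1-1 → 1 (borrow)
  0-1-1 → 0 (borrow)
  0-1-1 → 0 (borrow)
  1-1-1 → 1 (borrow)
  0-0-1 → 1 (borrow)
  1-0-1 → 0
  1-1 → 0
  0-1 → 1 (borrow)
  1-0-1 → 0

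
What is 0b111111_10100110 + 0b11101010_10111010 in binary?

0b10010101001100000

Add column by column in base 2, right to left:
  0+0 = 0
  1+1 = 0 carry 1
  1+0+1 = 0 carry 1
  0+1+1 = 0 carry 1
  0+1+1 = 0 carry 1
  1+1+1 = 1 carry 1
  0+0+1 = 1
  1+1 = 0 carry 1
  1+0+1 = 0 carry 1
  1+1+1 = 1 carry 1
  1+0+1 = 0 carry 1
  1+1+1 = 1 carry 1
  1+0+1 = 0 carry 1
  1+1+1 = 1 carry 1
  0+1+1 = 0 carry 1
  0+1+1 = 0 carry 1
  final carry 1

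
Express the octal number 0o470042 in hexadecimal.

0x27022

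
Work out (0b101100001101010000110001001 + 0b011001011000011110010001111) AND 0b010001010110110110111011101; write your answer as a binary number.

0b1000100100110000011000

Add column by column in base 2, right to left:
  1+1 = 0 carry 1
  0+1+1 = 0 carry 1
  0+1+1 = 0 carry 1
  1+1+1 = 1 carry 1
  0+0+1 = 1
  0+0 = 0
  0+0 = 0
  1+1 = 0 carry 1
  1+0+1 = 0 carry 1
  0+0+1 = 1
  0+1 = 1
  0+1 = 1
  0+1 = 1
  1+1 = 0 carry 1
  0+0+1 = 1
  1+0 = 1
  0+0 = 0
  1+0 = 1
  1+1 = 0 carry 1
  0+1+1 = 0 carry 1
  0+0+1 = 1
  0+1 = 1
  0+0 = 0
  1+0 = 1
  1+1 = 0 carry 1
  0+1+1 = 0 carry 1
  1+0+1 = 0 carry 1
  final carry 1
Sum = 0b1000101100101101111000011000; now AND with 0b010001010110110110111011101:
  1000101100101101111000011000
& 0010001010110110110111011101
= 0000001000100100110000011000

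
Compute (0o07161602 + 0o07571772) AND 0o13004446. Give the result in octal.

0o12000444

Add column by column in base 8, right to left:
  2+2 = 4
  0+7 = 7
  6+7 = 5 carry 1
  1+1+1 = 3
  6+7 = 5 carry 1
  1+5+1 = 7
  7+7 = 6 carry 1
  final carry 1
Sum = 0o16753574; now AND with 0o13004446:
  1&1=1, 6&3=2, 7&0=0, 5&0=0, 3&4=0, 5&4=4, 7&4=4, 4&6=4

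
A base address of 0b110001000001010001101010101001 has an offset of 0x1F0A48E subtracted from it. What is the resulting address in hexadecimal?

0x2F14761B

0b110001000001010001101010101001 = 0x31051AA9 in hexadecimal.
Subtract column by column in base 16:
  9-E → B (borrow)
  A-8-1 → 1
  A-4 → 6
  1-A → 7 (borrow)
  5-0-1 → 4
  0-F → 1 (borrow)
  1-1-1 → F (borrow)
  3-0-1 → 2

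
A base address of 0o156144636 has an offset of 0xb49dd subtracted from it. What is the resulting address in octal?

0xb49dd = 0o2644735 in octal.
Subtract column by column in base 8:
  6-5 → 1
  3-3 → 0
  6-7 → 7 (borrow)
  4-4-1 → 7 (borrow)
  4-4-1 → 7 (borrow)
  1-6-1 → 2 (borrow)
  6-2-1 → 3
  5-0 → 5
  1-0 → 1

0o153277701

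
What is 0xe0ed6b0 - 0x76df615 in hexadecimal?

0x6a0e09b

Subtract column by column in base 16:
  0-5 → b (borrow)
  b-1-1 → 9
  6-6 → 0
  d-f → e (borrow)
  e-d-1 → 0
  0-6 → a (borrow)
  e-7-1 → 6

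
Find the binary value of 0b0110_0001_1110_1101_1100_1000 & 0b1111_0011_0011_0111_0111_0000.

AND bit by bit (1 only where both bits are 1):
  011000011110110111001000
& 111100110011011101110000
= 011000010010010101000000

0b011000010010010101000000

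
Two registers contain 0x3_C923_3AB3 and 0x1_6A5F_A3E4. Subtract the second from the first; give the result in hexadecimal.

0x25EC396CF

Subtract column by column in base 16:
  3-4 → F (borrow)
  B-E-1 → C (borrow)
  A-3-1 → 6
  3-A → 9 (borrow)
  3-F-1 → 3 (borrow)
  2-5-1 → C (borrow)
  9-A-1 → E (borrow)
  C-6-1 → 5
  3-1 → 2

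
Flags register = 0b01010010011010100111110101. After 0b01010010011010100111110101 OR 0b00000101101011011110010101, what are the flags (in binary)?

OR bit by bit (1 where either bit is 1):
  01010010011010100111110101
| 00000101101011011110010101
= 01010111111011111111110101

0b01010111111011111111110101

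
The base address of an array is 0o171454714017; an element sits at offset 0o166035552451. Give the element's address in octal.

0o357512466470

Add column by column in base 8, right to left:
  7+1 = 0 carry 1
  1+5+1 = 7
  0+4 = 4
  4+2 = 6
  1+5 = 6
  7+5 = 4 carry 1
  4+5+1 = 2 carry 1
  5+3+1 = 1 carry 1
  4+0+1 = 5
  1+6 = 7
  7+6 = 5 carry 1
  1+1+1 = 3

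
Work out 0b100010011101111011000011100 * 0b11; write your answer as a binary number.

Multiply each base-2 digit by 3, carrying:
  0×3 = 0 → write 0
  0×3 = 0 → write 0
  1×3 = 3 → write 1 carry 1
  1×3+1 = 4 → write 0 carry 2
  1×3+2 = 5 → write 1 carry 2
  0×3+2 = 2 → write 0 carry 1
  0×3+1 = 1 → write 1
  0×3 = 0 → write 0
  0×3 = 0 → write 0
  1×3 = 3 → write 1 carry 1
  1×3+1 = 4 → write 0 carry 2
  0×3+2 = 2 → write 0 carry 1
  1×3+1 = 4 → write 0 carry 2
  1×3+2 = 5 → write 1 carry 2
  1×3+2 = 5 → write 1 carry 2
  1×3+2 = 5 → write 1 carry 2
  0×3+2 = 2 → write 0 carry 1
  1×3+1 = 4 → write 0 carry 2
  1×3+2 = 5 → write 1 carry 2
  1×3+2 = 5 → write 1 carry 2
  0×3+2 = 2 → write 0 carry 1
  0×3+1 = 1 → write 1
  1×3 = 3 → write 1 carry 1
  0×3+1 = 1 → write 1
  0×3 = 0 → write 0
  0×3 = 0 → write 0
  1×3 = 3 → write 1 carry 1
  remaining carry: 1

0b1100111011001110001001010100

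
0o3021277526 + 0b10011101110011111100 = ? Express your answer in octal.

0b10011101110011111100 = 0o2356374 in octal.
Add column by column in base 8, right to left:
  6+4 = 2 carry 1
  2+7+1 = 2 carry 1
  5+3+1 = 1 carry 1
  7+6+1 = 6 carry 1
  7+5+1 = 5 carry 1
  2+3+1 = 6
  1+2 = 3
  2+0 = 2
  0+0 = 0
  3+0 = 3

0o3023656122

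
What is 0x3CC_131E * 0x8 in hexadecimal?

0x1E6098F0

Multiply each base-16 digit by 8, carrying:
  E×8 = 112 → write 0 carry 7
  1×8+7 = 15 → write F
  3×8 = 24 → write 8 carry 1
  1×8+1 = 9 → write 9
  C×8 = 96 → write 0 carry 6
  C×8+6 = 102 → write 6 carry 6
  3×8+6 = 30 → write E carry 1
  remaining carry: 1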